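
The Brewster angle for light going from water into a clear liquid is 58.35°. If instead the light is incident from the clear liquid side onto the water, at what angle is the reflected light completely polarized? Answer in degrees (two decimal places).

Reversing the direction swaps n₁ and n₂, so tan θ_B' = 1/tan θ_B and θ_B' = 90° − θ_B.
Hence θ_B' = 90° − 58.35° = 31.65°.

θ_B' ≈ 31.65°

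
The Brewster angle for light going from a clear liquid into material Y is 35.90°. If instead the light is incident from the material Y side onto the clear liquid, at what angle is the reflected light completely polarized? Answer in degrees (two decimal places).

tan θ_B' = n₁/n₂ = 1/tan θ_B, so θ_B' = 90° − θ_B.
θ_B' = 90° − 35.90° = 54.10°.

θ_B' ≈ 54.10°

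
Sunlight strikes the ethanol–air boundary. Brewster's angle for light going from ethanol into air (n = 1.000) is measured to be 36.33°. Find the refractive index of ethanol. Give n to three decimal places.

Full polarization of the reflected beam means tan θ_B = n₂/n₁, where n₁ is the incident medium (ethanol).
n₁ = n₂ / tan θ_B = 1.000 / tan 36.33° = 1.360.

n ≈ 1.360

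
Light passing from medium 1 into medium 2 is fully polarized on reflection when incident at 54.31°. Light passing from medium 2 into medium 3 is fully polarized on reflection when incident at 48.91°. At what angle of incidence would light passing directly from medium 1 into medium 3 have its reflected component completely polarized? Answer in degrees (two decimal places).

θ_B ≈ 57.94°

tan θ_B(1→2) = n₂/n₁ = tan 54.31° = 1.3922.
tan θ_B(2→3) = n₃/n₂ = tan 48.91° = 1.1467.
So n₃/n₁ = (n₂/n₁)(n₃/n₂) = 1.3922 × 1.1467 = 1.5964.
θ_B(1→3) = arctan(1.5964) = 57.94°.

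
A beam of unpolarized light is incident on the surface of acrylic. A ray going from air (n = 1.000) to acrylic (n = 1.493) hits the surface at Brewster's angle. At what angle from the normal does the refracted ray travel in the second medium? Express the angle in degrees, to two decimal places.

θ_t ≈ 33.81°

First find Brewster's angle: tan θ_B = 1.493/1.000 = 1.4930, giving θ_B = 56.19°.
At Brewster's angle the reflected and refracted rays are perpendicular, so θ_t = 90° − θ_B = 90° − 56.19° = 33.81°.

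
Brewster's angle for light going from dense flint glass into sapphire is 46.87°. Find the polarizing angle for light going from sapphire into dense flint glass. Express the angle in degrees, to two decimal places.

θ_B' ≈ 43.13°

The two Brewster angles are complementary: θ_B' = 90° − θ_B = 90° − 46.87° = 43.13°.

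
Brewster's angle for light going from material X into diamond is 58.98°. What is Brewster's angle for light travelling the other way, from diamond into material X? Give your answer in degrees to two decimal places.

θ_B' ≈ 31.02°

The two Brewster angles are complementary: θ_B' = 90° − θ_B = 90° − 58.98° = 31.02°.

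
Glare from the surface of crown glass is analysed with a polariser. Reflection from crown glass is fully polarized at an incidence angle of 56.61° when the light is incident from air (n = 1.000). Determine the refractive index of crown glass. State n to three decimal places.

n ≈ 1.517

At Brewster's angle, tan θ_B = n₂/n₁ with n₁ on the incident side (air) and n₂ on the transmitted side (crown glass).
n₂ = n₁ tan θ_B = 1.000 × tan 56.61° = 1.517.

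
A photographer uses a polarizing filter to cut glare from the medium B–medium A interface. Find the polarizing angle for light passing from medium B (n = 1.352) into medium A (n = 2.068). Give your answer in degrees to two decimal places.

θ_B ≈ 56.82°

Here n₂/n₁ = 2.068/1.352 = 1.5296, and Brewster's law gives tan θ_B = n₂/n₁.
θ_B = arctan(1.5296) = 56.82°.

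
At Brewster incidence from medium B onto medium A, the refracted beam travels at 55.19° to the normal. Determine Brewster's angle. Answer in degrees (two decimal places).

At Brewster's angle the reflected and refracted rays are perpendicular, so θ_B + θ_t = 90°.
θ_B = 90° − 55.19° = 34.81°.

θ_B ≈ 34.81°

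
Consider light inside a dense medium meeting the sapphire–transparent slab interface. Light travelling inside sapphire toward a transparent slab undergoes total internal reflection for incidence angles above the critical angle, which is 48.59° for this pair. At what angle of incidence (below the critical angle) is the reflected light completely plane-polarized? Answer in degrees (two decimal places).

sin θ_c = n₂/n₁, so n₂/n₁ = sin 48.59° = 0.7500.
Brewster: tan θ_B = n₂/n₁ = 0.7500.
θ_B = arctan(0.7500) = 36.87°.

θ_B ≈ 36.87°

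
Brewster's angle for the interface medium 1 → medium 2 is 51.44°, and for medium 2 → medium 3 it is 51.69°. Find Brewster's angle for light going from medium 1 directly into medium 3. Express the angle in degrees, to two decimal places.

θ_B ≈ 57.80°

n₂/n₁ = tan 51.44° = 1.2545 and n₃/n₂ = tan 51.69° = 1.2658.
So n₃/n₁ = (n₂/n₁)(n₃/n₂) = 1.2545 × 1.2658 = 1.5879.
θ_B(1→3) = arctan(1.5879) = 57.80°.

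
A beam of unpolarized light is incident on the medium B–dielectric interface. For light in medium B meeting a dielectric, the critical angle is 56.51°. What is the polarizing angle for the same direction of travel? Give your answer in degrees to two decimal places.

θ_B ≈ 39.83°

At the critical angle sin θ_c = n₂/n₁, giving n₂/n₁ = sin 56.51° = 0.8340.
Then tan θ_B = n₂/n₁ = 0.8340, so θ_B = arctan 0.8340 = 39.83°.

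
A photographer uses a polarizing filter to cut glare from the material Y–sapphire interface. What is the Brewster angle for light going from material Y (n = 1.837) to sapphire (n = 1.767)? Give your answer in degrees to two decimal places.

θ_B ≈ 43.89°

Brewster's condition: tan θ_B = n₂/n₁ = 1.767/1.837 = 0.9619.
So θ_B = arctan 0.9619 = 43.89°.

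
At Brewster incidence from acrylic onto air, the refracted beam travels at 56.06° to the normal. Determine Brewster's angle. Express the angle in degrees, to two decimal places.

θ_B ≈ 33.94°

At Brewster's angle the reflected and refracted rays are perpendicular, so θ_B + θ_t = 90°.
θ_B = 90° − 56.06° = 33.94°.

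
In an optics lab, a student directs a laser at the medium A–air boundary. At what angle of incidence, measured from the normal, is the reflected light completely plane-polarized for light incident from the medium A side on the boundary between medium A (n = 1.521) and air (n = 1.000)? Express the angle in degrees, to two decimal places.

θ_B ≈ 33.32°

The reflected p-component vanishes when tan θ_B = n₂/n₁.
Here n₂/n₁ = 1.000/1.521 = 0.6575, and Brewster's law gives tan θ_B = n₂/n₁. Taking the arctangent, θ_B = 33.32°.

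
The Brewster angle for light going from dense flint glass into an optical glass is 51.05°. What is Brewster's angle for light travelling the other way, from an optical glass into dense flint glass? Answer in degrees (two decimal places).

Reversing the direction swaps n₁ and n₂, so tan θ_B' = 1/tan θ_B and θ_B' = 90° − θ_B.
Hence θ_B' = 90° − 51.05° = 38.95°.

θ_B' ≈ 38.95°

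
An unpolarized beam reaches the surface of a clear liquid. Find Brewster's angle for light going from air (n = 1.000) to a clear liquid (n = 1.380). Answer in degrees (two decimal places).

Brewster's condition: tan θ_B = n₂/n₁ = 1.380/1.000 = 1.3800.
So θ_B = arctan 1.3800 = 54.07°.

θ_B ≈ 54.07°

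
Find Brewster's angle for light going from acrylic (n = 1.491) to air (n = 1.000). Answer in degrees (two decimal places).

θ_B ≈ 33.85°

Brewster's condition: tan θ_B = n₂/n₁ = 1.000/1.491 = 0.6707.
So θ_B = arctan 0.6707 = 33.85°.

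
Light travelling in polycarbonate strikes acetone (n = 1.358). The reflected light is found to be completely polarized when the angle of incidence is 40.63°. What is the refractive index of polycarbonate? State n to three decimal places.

Brewster's law: tan θ_B = n₂/n₁ (light incident in polycarbonate, refracted into acetone).
n₁ = n₂ / tan θ_B = 1.358 / tan 40.63° = 1.583.

n ≈ 1.583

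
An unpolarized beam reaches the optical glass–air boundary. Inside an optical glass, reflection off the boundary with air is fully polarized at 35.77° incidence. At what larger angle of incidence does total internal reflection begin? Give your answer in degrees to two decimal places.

θ_c ≈ 46.09°

tan θ_B = n₂/n₁ = tan 35.77° = 0.7204.
Total internal reflection: sin θ_c = n₂/n₁ = 0.7204.
θ_c = arcsin(0.7204) = 46.09°.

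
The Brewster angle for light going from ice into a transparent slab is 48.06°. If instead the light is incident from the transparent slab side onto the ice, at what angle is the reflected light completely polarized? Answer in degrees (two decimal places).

θ_B' ≈ 41.94°

tan θ_B' = n₁/n₂ = 1/tan θ_B, so θ_B' = 90° − θ_B.
θ_B' = 90° − 48.06° = 41.94°.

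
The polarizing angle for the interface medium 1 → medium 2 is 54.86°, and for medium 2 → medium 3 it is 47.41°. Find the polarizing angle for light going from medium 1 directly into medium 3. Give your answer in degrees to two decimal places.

θ_B ≈ 57.10°

Each Brewster angle gives a ratio: n₂/n₁ = tan 54.86° = 1.4207, n₃/n₂ = tan 47.41° = 1.0879.
So n₃/n₁ = (n₂/n₁)(n₃/n₂) = 1.4207 × 1.0879 = 1.5456.
θ_B(1→3) = arctan(1.5456) = 57.10°.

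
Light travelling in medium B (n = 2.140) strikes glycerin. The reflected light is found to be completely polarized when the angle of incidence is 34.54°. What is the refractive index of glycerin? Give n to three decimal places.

n ≈ 1.473

At Brewster's angle, tan θ_B = n₂/n₁ with n₁ on the incident side (medium B) and n₂ on the transmitted side (glycerin).
n₂ = n₁ tan θ_B = 2.140 × tan 34.54° = 1.473.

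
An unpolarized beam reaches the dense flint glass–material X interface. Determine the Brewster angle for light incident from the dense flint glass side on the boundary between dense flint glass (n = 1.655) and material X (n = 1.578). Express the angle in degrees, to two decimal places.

θ_B ≈ 43.64°

Here n₂/n₁ = 1.578/1.655 = 0.9535, and Brewster's law gives tan θ_B = n₂/n₁.
So θ_B = arctan 0.9535 = 43.64°.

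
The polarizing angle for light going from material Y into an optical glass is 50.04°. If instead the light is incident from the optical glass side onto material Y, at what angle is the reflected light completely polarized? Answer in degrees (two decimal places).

θ_B' ≈ 39.96°

Reversing the direction swaps n₁ and n₂, so tan θ_B' = 1/tan θ_B and θ_B' = 90° − θ_B.
Hence θ_B' = 90° − 50.04° = 39.96°.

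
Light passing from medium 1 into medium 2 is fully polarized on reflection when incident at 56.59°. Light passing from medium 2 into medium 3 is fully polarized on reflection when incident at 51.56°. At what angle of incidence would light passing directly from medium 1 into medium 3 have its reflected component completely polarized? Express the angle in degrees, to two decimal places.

θ_B ≈ 62.36°

Each Brewster angle gives a ratio: n₂/n₁ = tan 56.59° = 1.5160, n₃/n₂ = tan 51.56° = 1.2599.
So n₃/n₁ = (n₂/n₁)(n₃/n₂) = 1.5160 × 1.2599 = 1.9100.
θ_B(1→3) = arctan(1.9100) = 62.36°.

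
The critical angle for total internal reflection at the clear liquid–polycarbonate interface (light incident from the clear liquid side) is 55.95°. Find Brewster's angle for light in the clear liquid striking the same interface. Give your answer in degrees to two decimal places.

sin θ_c = n₂/n₁, so n₂/n₁ = sin 55.95° = 0.8285.
Brewster: tan θ_B = n₂/n₁ = 0.8285.
θ_B = arctan(0.8285) = 39.64°.

θ_B ≈ 39.64°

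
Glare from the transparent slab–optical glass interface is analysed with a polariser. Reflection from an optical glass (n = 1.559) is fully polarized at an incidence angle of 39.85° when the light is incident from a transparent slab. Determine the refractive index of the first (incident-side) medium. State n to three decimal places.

n ≈ 1.868

At Brewster's angle, tan θ_B = n₂/n₁ with n₁ on the incident side (a transparent slab) and n₂ on the transmitted side (an optical glass).
n₁ = n₂ / tan θ_B = 1.559 / tan 39.85° = 1.868.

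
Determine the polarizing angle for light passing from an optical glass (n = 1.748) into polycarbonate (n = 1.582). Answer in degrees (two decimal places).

θ_B ≈ 42.15°

tan θ_B = n₂/n₁ = 1.582/1.748 = 0.9050. Taking the arctangent, θ_B = 42.15°.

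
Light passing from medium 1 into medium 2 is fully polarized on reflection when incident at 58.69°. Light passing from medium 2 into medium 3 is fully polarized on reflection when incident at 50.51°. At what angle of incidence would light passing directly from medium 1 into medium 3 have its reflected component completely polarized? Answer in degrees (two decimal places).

θ_B ≈ 63.38°

tan θ_B(1→2) = n₂/n₁ = tan 58.69° = 1.6441.
tan θ_B(2→3) = n₃/n₂ = tan 50.51° = 1.2135.
n₃/n₁ = 1.9951. Then tan θ_B(1→3) = n₃/n₁, so θ_B(1→3) = arctan(1.9951) = 63.38°.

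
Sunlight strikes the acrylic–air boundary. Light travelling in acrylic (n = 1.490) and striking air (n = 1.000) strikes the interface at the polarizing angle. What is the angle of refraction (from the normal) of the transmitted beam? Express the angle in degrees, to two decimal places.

tan θ_B = n₂/n₁ = 1.000/1.490 = 0.6711, so θ_B = 33.87°.
The refracted ray is perpendicular to the reflected ray, so θ_t = 90° − θ_B = 56.13°.

θ_t ≈ 56.13°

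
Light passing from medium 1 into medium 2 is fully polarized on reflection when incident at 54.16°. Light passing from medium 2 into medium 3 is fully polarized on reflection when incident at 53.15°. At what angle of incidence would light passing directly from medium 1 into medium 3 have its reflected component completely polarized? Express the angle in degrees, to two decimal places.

θ_B ≈ 61.57°

tan θ_B(1→2) = n₂/n₁ = tan 54.16° = 1.3845.
tan θ_B(2→3) = n₃/n₂ = tan 53.15° = 1.3343.
n₃/n₁ = 1.8473. Then tan θ_B(1→3) = n₃/n₁, so θ_B(1→3) = arctan(1.8473) = 61.57°.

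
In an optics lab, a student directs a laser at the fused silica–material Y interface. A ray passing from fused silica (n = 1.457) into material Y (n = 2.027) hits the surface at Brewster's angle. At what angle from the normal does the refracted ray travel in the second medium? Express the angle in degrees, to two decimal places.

θ_t ≈ 35.71°

First find Brewster's angle: tan θ_B = 2.027/1.457 = 1.3912, giving θ_B = 54.29°.
Since θ_B + θ_t = 90° at Brewster incidence, θ_t = 90° − 54.29° = 35.71°.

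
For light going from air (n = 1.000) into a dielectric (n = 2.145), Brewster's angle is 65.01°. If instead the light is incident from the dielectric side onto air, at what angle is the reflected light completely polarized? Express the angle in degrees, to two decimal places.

tan θ_B' = n₁/n₂ = 1/tan θ_B, so θ_B' = 90° − θ_B.
θ_B' = 90° − 65.01° = 24.99°.

θ_B' ≈ 24.99°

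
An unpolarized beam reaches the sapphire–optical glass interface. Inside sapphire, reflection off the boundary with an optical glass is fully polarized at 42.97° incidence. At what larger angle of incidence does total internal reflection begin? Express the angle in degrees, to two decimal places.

tan θ_B = n₂/n₁ = tan 42.97° = 0.9315.
Total internal reflection: sin θ_c = n₂/n₁ = 0.9315.
θ_c = arcsin(0.9315) = 68.68°.

θ_c ≈ 68.68°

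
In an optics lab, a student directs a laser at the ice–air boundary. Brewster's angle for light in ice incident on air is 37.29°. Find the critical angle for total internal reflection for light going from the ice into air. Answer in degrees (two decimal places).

θ_c ≈ 49.60°

From Brewster, n₂/n₁ = tan θ_B = tan 37.29° = 0.7615.
Then sin θ_c = n₂/n₁ = 0.7615, so θ_c = arcsin 0.7615 = 49.60°.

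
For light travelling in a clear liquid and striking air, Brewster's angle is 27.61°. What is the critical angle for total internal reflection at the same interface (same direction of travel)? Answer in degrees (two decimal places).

n₂/n₁ = tan 27.61° = 0.5230; the critical angle satisfies sin θ_c = n₂/n₁.
θ_c = arcsin(0.5230) = 31.53°.

θ_c ≈ 31.53°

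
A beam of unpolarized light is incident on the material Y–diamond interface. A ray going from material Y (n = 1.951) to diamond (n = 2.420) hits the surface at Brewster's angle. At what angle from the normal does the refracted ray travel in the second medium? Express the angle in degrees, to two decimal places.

θ_B = arctan(n₂/n₁) = arctan(2.420/1.951) = 51.12°.
At Brewster's angle the reflected and refracted rays are perpendicular, so θ_t = 90° − θ_B = 90° − 51.12° = 38.88°.

θ_t ≈ 38.88°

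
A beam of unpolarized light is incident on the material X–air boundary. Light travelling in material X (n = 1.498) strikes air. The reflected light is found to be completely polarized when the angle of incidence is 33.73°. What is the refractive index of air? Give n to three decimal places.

Full polarization of the reflected beam means tan θ_B = n₂/n₁, where n₁ is the incident medium (material X).
n₂ = n₁ tan θ_B = 1.498 × tan 33.73° = 1.000.

n ≈ 1.000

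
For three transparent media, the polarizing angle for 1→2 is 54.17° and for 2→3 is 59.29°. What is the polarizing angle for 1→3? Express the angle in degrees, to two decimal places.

θ_B ≈ 66.79°

tan θ_B(1→2) = n₂/n₁ = tan 54.17° = 1.3850.
tan θ_B(2→3) = n₃/n₂ = tan 59.29° = 1.6835.
Multiplying, n₃/n₁ = 1.3850 × 1.6835 = 2.3317, and θ_B(1→3) = arctan 2.3317 = 66.79°.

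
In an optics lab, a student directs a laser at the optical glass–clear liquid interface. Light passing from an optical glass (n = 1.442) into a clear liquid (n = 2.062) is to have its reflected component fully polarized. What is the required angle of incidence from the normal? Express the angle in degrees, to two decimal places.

tan θ_B = n₂/n₁ = 2.062/1.442 = 1.4300.
θ_B = arctan(1.4300) = 55.03°.

θ_B ≈ 55.03°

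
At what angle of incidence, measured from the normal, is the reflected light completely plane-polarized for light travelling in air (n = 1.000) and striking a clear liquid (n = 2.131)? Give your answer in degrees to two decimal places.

θ_B ≈ 64.86°

Brewster's condition: tan θ_B = n₂/n₁ = 2.131/1.000 = 2.1310.
θ_B = arctan(2.1310) = 64.86°.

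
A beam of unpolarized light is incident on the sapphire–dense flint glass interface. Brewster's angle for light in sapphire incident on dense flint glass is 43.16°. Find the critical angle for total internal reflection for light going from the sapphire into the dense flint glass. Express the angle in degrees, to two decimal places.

tan θ_B = n₂/n₁ = tan 43.16° = 0.9377.
Total internal reflection: sin θ_c = n₂/n₁ = 0.9377.
θ_c = arcsin(0.9377) = 69.68°.

θ_c ≈ 69.68°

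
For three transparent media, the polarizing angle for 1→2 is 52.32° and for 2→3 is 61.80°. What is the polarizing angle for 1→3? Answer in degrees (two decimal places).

θ_B ≈ 67.50°

Each Brewster angle gives a ratio: n₂/n₁ = tan 52.32° = 1.2948, n₃/n₂ = tan 61.80° = 1.8650.
So n₃/n₁ = (n₂/n₁)(n₃/n₂) = 1.2948 × 1.8650 = 2.4148.
θ_B(1→3) = arctan(2.4148) = 67.50°.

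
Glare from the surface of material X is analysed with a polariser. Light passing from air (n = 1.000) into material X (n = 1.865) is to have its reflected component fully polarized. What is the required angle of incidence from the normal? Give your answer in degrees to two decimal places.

θ_B ≈ 61.80°

Here n₂/n₁ = 1.865/1.000 = 1.8650, and Brewster's law gives tan θ_B = n₂/n₁. Taking the arctangent, θ_B = 61.80°.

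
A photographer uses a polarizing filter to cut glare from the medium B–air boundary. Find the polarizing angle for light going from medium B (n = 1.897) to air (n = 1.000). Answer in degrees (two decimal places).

Here n₂/n₁ = 1.000/1.897 = 0.5271, and Brewster's law gives tan θ_B = n₂/n₁.
So θ_B = arctan 0.5271 = 27.80°.

θ_B ≈ 27.80°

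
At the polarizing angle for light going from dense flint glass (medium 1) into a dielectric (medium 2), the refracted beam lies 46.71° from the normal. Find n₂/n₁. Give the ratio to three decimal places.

At Brewster incidence θ_B = 90° − θ_t = 90° − 46.71° = 43.29°.
Then n₂/n₁ = tan θ_B = tan 43.29° = 0.942.

n₂/n₁ ≈ 0.942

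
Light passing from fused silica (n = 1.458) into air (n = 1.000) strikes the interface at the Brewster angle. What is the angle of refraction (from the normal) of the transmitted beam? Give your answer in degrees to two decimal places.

θ_t ≈ 55.55°

First find Brewster's angle: tan θ_B = 1.000/1.458 = 0.6859, giving θ_B = 34.45°.
The refracted ray is perpendicular to the reflected ray, so θ_t = 90° − θ_B = 55.55°.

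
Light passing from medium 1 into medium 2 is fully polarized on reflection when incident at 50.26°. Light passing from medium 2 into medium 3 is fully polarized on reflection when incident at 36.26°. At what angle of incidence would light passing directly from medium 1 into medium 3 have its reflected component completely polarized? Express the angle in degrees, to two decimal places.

Each Brewster angle gives a ratio: n₂/n₁ = tan 50.26° = 1.2028, n₃/n₂ = tan 36.26° = 0.7335.
So n₃/n₁ = (n₂/n₁)(n₃/n₂) = 1.2028 × 0.7335 = 0.8822.
θ_B(1→3) = arctan(0.8822) = 41.42°.

θ_B ≈ 41.42°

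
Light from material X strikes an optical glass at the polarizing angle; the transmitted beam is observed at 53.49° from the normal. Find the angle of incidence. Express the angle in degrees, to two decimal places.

θ_B ≈ 36.51°

Since the reflected and refracted rays are at right angles at the polarizing angle, θ_B + θ_t = 90°.
θ_B = 90° − 53.49° = 36.51°.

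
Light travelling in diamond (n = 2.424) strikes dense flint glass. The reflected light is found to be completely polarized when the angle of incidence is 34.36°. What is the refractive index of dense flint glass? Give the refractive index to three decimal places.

Full polarization of the reflected beam means tan θ_B = n₂/n₁, where n₁ is the incident medium (diamond).
n₂ = n₁ tan θ_B = 2.424 × tan 34.36° = 1.657.

n ≈ 1.657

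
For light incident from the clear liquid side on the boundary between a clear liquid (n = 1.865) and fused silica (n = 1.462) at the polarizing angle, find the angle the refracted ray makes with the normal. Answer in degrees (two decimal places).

θ_t ≈ 51.91°

tan θ_B = n₂/n₁ = 1.462/1.865 = 0.7839, so θ_B = 38.09°.
At Brewster's angle the reflected and refracted rays are perpendicular, so θ_t = 90° − θ_B = 90° − 38.09° = 51.91°.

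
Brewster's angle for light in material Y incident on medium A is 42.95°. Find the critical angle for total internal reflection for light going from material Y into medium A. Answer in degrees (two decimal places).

n₂/n₁ = tan 42.95° = 0.9309; the critical angle satisfies sin θ_c = n₂/n₁.
θ_c = arcsin(0.9309) = 68.57°.

θ_c ≈ 68.57°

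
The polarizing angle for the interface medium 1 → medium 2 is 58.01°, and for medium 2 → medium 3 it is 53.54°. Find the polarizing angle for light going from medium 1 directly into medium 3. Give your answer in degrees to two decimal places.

θ_B ≈ 65.23°

tan θ_B(1→2) = n₂/n₁ = tan 58.01° = 1.6010.
tan θ_B(2→3) = n₃/n₂ = tan 53.54° = 1.3534.
Multiplying, n₃/n₁ = 1.6010 × 1.3534 = 2.1667, and θ_B(1→3) = arctan 2.1667 = 65.23°.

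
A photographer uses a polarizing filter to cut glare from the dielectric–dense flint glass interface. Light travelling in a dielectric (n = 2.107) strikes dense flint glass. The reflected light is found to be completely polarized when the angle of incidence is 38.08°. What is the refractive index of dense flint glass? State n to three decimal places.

n ≈ 1.651

Brewster's law: tan θ_B = n₂/n₁ (light incident in a dielectric, refracted into dense flint glass).
n₂ = n₁ tan θ_B = 2.107 × tan 38.08° = 1.651.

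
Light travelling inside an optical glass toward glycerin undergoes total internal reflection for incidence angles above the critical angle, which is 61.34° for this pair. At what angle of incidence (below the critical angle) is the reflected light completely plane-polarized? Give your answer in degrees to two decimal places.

n₂/n₁ = sin θ_c = sin 61.34° = 0.8775.
tan θ_B equals the same ratio, so θ_B = arctan(0.8775) = 41.27°.

θ_B ≈ 41.27°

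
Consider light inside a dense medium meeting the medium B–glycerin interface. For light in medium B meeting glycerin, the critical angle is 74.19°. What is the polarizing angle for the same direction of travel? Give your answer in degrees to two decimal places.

θ_B ≈ 43.90°

sin θ_c = n₂/n₁, so n₂/n₁ = sin 74.19° = 0.9622.
Brewster: tan θ_B = n₂/n₁ = 0.9622.
θ_B = arctan(0.9622) = 43.90°.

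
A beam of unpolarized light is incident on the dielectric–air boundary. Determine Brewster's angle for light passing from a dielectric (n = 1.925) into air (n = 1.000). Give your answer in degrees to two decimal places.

Here n₂/n₁ = 1.000/1.925 = 0.5195, and Brewster's law gives tan θ_B = n₂/n₁. Taking the arctangent, θ_B = 27.45°.

θ_B ≈ 27.45°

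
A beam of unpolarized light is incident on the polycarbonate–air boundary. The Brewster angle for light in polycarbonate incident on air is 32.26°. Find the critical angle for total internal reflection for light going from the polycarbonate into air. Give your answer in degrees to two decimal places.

From Brewster, n₂/n₁ = tan θ_B = tan 32.26° = 0.6312.
Then sin θ_c = n₂/n₁ = 0.6312, so θ_c = arcsin 0.6312 = 39.14°.

θ_c ≈ 39.14°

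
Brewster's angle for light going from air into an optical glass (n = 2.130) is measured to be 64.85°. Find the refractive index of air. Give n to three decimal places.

n ≈ 1.000

Full polarization of the reflected beam means tan θ_B = n₂/n₁, where n₁ is the incident medium (air).
n₁ = n₂ / tan θ_B = 2.130 / tan 64.85° = 1.000.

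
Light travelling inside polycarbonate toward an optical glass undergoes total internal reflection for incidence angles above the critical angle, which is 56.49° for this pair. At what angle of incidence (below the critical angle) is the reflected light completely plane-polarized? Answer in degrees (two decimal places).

sin θ_c = n₂/n₁, so n₂/n₁ = sin 56.49° = 0.8338.
Brewster: tan θ_B = n₂/n₁ = 0.8338.
θ_B = arctan(0.8338) = 39.82°.

θ_B ≈ 39.82°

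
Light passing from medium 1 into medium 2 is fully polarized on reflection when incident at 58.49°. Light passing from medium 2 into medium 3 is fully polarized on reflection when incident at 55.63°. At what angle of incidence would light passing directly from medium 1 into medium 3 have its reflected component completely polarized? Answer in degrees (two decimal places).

θ_B ≈ 67.25°

tan θ_B(1→2) = n₂/n₁ = tan 58.49° = 1.6312.
tan θ_B(2→3) = n₃/n₂ = tan 55.63° = 1.4621.
Multiplying, n₃/n₁ = 1.6312 × 1.4621 = 2.3850, and θ_B(1→3) = arctan 2.3850 = 67.25°.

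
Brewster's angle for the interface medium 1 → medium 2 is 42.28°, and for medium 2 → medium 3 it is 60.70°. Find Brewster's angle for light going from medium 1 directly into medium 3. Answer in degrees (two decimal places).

n₂/n₁ = tan 42.28° = 0.9093 and n₃/n₂ = tan 60.70° = 1.7820.
Multiplying, n₃/n₁ = 0.9093 × 1.7820 = 1.6203, and θ_B(1→3) = arctan 1.6203 = 58.32°.

θ_B ≈ 58.32°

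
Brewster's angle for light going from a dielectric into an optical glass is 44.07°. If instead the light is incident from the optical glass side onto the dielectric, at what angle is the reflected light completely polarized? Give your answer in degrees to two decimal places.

tan θ_B' = n₁/n₂ = 1/tan θ_B, so θ_B' = 90° − θ_B.
θ_B' = 90° − 44.07° = 45.93°.

θ_B' ≈ 45.93°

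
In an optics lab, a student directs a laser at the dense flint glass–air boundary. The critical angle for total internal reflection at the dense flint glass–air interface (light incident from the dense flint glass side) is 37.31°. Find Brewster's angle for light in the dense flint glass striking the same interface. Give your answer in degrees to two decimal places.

θ_B ≈ 31.22°

sin θ_c = n₂/n₁, so n₂/n₁ = sin 37.31° = 0.6061.
Brewster: tan θ_B = n₂/n₁ = 0.6061.
θ_B = arctan(0.6061) = 31.22°.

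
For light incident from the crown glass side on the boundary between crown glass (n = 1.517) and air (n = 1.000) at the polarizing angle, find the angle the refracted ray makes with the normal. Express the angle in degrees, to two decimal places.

θ_t ≈ 56.61°

First find Brewster's angle: tan θ_B = 1.000/1.517 = 0.6592, giving θ_B = 33.39°.
At Brewster's angle the reflected and refracted rays are perpendicular, so θ_t = 90° − θ_B = 90° − 33.39° = 56.61°.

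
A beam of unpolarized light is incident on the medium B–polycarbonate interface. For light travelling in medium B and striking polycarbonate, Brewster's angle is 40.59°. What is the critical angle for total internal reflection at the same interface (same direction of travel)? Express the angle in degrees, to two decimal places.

tan θ_B = n₂/n₁ = tan 40.59° = 0.8568.
Total internal reflection: sin θ_c = n₂/n₁ = 0.8568.
θ_c = arcsin(0.8568) = 58.96°.

θ_c ≈ 58.96°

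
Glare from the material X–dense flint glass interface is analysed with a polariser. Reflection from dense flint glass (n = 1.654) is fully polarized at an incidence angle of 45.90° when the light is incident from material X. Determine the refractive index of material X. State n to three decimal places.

n ≈ 1.603

Full polarization of the reflected beam means tan θ_B = n₂/n₁, where n₁ is the incident medium (material X).
n₁ = n₂ / tan θ_B = 1.654 / tan 45.90° = 1.603.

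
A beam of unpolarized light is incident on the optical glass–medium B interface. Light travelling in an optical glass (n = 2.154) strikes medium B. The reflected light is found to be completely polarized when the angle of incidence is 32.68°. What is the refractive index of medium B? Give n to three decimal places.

n ≈ 1.382

Brewster's law: tan θ_B = n₂/n₁ (light incident in an optical glass, refracted into medium B).
n₂ = n₁ tan θ_B = 2.154 × tan 32.68° = 1.382.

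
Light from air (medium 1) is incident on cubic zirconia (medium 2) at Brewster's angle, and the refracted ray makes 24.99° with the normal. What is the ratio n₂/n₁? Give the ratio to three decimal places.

n₂/n₁ ≈ 2.145

At Brewster incidence θ_B = 90° − θ_t = 90° − 24.99° = 65.01°.
Then n₂/n₁ = tan θ_B = tan 65.01° = 2.145.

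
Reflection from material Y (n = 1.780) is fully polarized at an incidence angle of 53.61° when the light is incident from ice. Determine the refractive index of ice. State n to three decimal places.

n ≈ 1.312

Brewster's law: tan θ_B = n₂/n₁ (light incident in ice, refracted into material Y).
n₁ = n₂ / tan θ_B = 1.780 / tan 53.61° = 1.312.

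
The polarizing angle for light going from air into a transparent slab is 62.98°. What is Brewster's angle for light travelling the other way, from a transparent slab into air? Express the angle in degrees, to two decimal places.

tan θ_B' = n₁/n₂ = 1/tan θ_B, so θ_B' = 90° − θ_B.
θ_B' = 90° − 62.98° = 27.02°.

θ_B' ≈ 27.02°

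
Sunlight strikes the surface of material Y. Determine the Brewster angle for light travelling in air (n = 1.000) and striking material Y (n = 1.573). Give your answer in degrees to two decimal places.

θ_B ≈ 57.55°

Brewster's condition: tan θ_B = n₂/n₁ = 1.573/1.000 = 1.5730.
θ_B = arctan(1.5730) = 57.55°.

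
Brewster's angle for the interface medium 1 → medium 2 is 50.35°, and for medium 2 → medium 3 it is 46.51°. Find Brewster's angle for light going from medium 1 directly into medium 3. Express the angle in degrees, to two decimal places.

Each Brewster angle gives a ratio: n₂/n₁ = tan 50.35° = 1.2066, n₃/n₂ = tan 46.51° = 1.0541.
Multiplying, n₃/n₁ = 1.2066 × 1.0541 = 1.2720, and θ_B(1→3) = arctan 1.2720 = 51.83°.

θ_B ≈ 51.83°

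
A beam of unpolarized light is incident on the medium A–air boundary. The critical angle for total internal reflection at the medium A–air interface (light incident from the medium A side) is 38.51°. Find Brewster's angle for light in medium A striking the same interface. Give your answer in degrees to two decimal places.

θ_B ≈ 31.91°

At the critical angle sin θ_c = n₂/n₁, giving n₂/n₁ = sin 38.51° = 0.6227.
Then tan θ_B = n₂/n₁ = 0.6227, so θ_B = arctan 0.6227 = 31.91°.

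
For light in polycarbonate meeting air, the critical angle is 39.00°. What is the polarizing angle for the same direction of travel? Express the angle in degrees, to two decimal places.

θ_B ≈ 32.18°

At the critical angle sin θ_c = n₂/n₁, giving n₂/n₁ = sin 39.00° = 0.6293.
Then tan θ_B = n₂/n₁ = 0.6293, so θ_B = arctan 0.6293 = 32.18°.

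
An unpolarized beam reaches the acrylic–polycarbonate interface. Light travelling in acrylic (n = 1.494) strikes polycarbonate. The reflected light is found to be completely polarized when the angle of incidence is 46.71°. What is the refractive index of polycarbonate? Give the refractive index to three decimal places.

Full polarization of the reflected beam means tan θ_B = n₂/n₁, where n₁ is the incident medium (acrylic).
n₂ = n₁ tan θ_B = 1.494 × tan 46.71° = 1.586.

n ≈ 1.586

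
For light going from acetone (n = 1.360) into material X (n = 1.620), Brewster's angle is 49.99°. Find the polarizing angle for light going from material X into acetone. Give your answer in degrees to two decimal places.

tan θ_B' = n₁/n₂ = 1/tan θ_B, so θ_B' = 90° − θ_B.
θ_B' = 90° − 49.99° = 40.01°.

θ_B' ≈ 40.01°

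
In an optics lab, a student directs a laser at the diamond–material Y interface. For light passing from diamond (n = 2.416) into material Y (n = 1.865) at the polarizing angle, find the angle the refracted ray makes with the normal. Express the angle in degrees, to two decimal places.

θ_t ≈ 52.33°

θ_B = arctan(n₂/n₁) = arctan(1.865/2.416) = 37.67°.
Since θ_B + θ_t = 90° at Brewster incidence, θ_t = 90° − 37.67° = 52.33°.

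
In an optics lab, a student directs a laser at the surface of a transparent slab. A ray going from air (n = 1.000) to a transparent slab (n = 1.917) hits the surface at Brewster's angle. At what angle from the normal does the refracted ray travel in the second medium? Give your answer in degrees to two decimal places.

θ_B = arctan(n₂/n₁) = arctan(1.917/1.000) = 62.45°.
The refracted ray is perpendicular to the reflected ray, so θ_t = 90° − θ_B = 27.55°.

θ_t ≈ 27.55°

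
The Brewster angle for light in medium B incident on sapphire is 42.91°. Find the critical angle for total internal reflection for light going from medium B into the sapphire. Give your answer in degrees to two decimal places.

tan θ_B = n₂/n₁ = tan 42.91° = 0.9296.
Total internal reflection: sin θ_c = n₂/n₁ = 0.9296.
θ_c = arcsin(0.9296) = 68.37°.

θ_c ≈ 68.37°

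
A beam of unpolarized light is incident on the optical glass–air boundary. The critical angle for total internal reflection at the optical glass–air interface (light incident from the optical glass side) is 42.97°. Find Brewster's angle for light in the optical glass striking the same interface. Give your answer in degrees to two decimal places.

θ_B ≈ 34.28°

sin θ_c = n₂/n₁, so n₂/n₁ = sin 42.97° = 0.6816.
Brewster: tan θ_B = n₂/n₁ = 0.6816.
θ_B = arctan(0.6816) = 34.28°.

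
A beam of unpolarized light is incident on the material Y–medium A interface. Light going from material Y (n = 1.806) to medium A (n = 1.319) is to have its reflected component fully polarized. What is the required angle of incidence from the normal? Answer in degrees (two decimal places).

θ_B ≈ 36.14°

tan θ_B = n₂/n₁ = 1.319/1.806 = 0.7303.
So θ_B = arctan 0.7303 = 36.14°.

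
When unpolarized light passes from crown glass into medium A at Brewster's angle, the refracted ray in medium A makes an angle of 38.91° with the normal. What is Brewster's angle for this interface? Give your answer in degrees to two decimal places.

θ_B ≈ 51.09°

At Brewster's angle the reflected and refracted rays are perpendicular, so θ_B + θ_t = 90°.
θ_B = 90° − 38.91° = 51.09°.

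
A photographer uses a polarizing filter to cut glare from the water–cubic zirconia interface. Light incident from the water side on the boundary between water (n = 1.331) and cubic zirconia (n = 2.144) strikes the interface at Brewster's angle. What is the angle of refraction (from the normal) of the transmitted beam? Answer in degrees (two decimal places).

θ_t ≈ 31.83°

tan θ_B = n₂/n₁ = 2.144/1.331 = 1.6108, so θ_B = 58.17°.
Since θ_B + θ_t = 90° at Brewster incidence, θ_t = 90° − 58.17° = 31.83°.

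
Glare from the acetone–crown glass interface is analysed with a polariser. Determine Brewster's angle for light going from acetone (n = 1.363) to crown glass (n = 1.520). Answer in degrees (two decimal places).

θ_B ≈ 48.12°

Brewster's condition: tan θ_B = n₂/n₁ = 1.520/1.363 = 1.1152. Taking the arctangent, θ_B = 48.12°.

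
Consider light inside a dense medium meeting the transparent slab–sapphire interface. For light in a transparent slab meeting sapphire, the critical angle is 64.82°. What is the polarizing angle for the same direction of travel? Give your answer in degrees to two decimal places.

At the critical angle sin θ_c = n₂/n₁, giving n₂/n₁ = sin 64.82° = 0.9050.
Then tan θ_B = n₂/n₁ = 0.9050, so θ_B = arctan 0.9050 = 42.14°.

θ_B ≈ 42.14°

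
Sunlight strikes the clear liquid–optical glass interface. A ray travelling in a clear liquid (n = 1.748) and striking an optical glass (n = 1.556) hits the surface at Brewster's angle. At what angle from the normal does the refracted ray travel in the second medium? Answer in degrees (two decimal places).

First find Brewster's angle: tan θ_B = 1.556/1.748 = 0.8902, giving θ_B = 41.67°.
At Brewster's angle the reflected and refracted rays are perpendicular, so θ_t = 90° − θ_B = 90° − 41.67° = 48.33°.

θ_t ≈ 48.33°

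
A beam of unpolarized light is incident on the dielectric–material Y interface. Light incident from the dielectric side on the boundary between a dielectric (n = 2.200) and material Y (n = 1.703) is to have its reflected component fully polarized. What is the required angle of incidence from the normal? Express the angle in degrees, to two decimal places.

tan θ_B = n₂/n₁ = 1.703/2.200 = 0.7741.
θ_B = arctan(0.7741) = 37.74°.

θ_B ≈ 37.74°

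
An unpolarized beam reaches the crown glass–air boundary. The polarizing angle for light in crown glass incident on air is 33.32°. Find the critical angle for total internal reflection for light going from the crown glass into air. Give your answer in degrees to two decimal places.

From Brewster, n₂/n₁ = tan θ_B = tan 33.32° = 0.6574.
Then sin θ_c = n₂/n₁ = 0.6574, so θ_c = arcsin 0.6574 = 41.10°.

θ_c ≈ 41.10°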